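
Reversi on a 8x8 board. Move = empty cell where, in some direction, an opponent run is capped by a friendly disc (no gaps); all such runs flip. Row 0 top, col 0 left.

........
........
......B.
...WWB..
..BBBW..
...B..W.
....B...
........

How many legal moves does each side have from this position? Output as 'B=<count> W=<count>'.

-- B to move --
(2,2): flips 1 -> legal
(2,3): flips 1 -> legal
(2,4): flips 2 -> legal
(2,5): flips 1 -> legal
(3,2): flips 2 -> legal
(3,6): no bracket -> illegal
(4,6): flips 1 -> legal
(4,7): no bracket -> illegal
(5,4): no bracket -> illegal
(5,5): flips 1 -> legal
(5,7): no bracket -> illegal
(6,5): no bracket -> illegal
(6,6): no bracket -> illegal
(6,7): no bracket -> illegal
B mobility = 7
-- W to move --
(1,5): no bracket -> illegal
(1,6): no bracket -> illegal
(1,7): no bracket -> illegal
(2,4): no bracket -> illegal
(2,5): flips 1 -> legal
(2,7): no bracket -> illegal
(3,1): no bracket -> illegal
(3,2): no bracket -> illegal
(3,6): flips 1 -> legal
(3,7): no bracket -> illegal
(4,1): flips 3 -> legal
(4,6): no bracket -> illegal
(5,1): flips 1 -> legal
(5,2): flips 1 -> legal
(5,4): flips 1 -> legal
(5,5): flips 1 -> legal
(6,2): no bracket -> illegal
(6,3): flips 2 -> legal
(6,5): no bracket -> illegal
(7,3): no bracket -> illegal
(7,4): no bracket -> illegal
(7,5): no bracket -> illegal
W mobility = 8

Answer: B=7 W=8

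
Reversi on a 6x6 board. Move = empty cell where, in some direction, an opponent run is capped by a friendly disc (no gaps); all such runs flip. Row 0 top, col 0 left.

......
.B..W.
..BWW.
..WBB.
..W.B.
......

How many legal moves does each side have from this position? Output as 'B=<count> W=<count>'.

-- B to move --
(0,3): no bracket -> illegal
(0,4): flips 2 -> legal
(0,5): no bracket -> illegal
(1,2): flips 1 -> legal
(1,3): flips 1 -> legal
(1,5): flips 1 -> legal
(2,1): no bracket -> illegal
(2,5): flips 2 -> legal
(3,1): flips 1 -> legal
(3,5): no bracket -> illegal
(4,1): no bracket -> illegal
(4,3): no bracket -> illegal
(5,1): flips 1 -> legal
(5,2): flips 2 -> legal
(5,3): no bracket -> illegal
B mobility = 8
-- W to move --
(0,0): no bracket -> illegal
(0,1): no bracket -> illegal
(0,2): no bracket -> illegal
(1,0): no bracket -> illegal
(1,2): flips 1 -> legal
(1,3): no bracket -> illegal
(2,0): no bracket -> illegal
(2,1): flips 1 -> legal
(2,5): no bracket -> illegal
(3,1): no bracket -> illegal
(3,5): flips 2 -> legal
(4,3): flips 1 -> legal
(4,5): flips 1 -> legal
(5,3): no bracket -> illegal
(5,4): flips 2 -> legal
(5,5): no bracket -> illegal
W mobility = 6

Answer: B=8 W=6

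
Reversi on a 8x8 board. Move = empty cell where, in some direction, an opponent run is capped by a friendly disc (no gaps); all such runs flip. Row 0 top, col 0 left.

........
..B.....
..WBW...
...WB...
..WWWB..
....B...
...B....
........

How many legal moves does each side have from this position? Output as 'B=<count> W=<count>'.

Answer: B=7 W=7

Derivation:
-- B to move --
(1,1): no bracket -> illegal
(1,3): no bracket -> illegal
(1,4): flips 1 -> legal
(1,5): no bracket -> illegal
(2,1): flips 1 -> legal
(2,5): flips 1 -> legal
(3,1): no bracket -> illegal
(3,2): flips 3 -> legal
(3,5): no bracket -> illegal
(4,1): flips 3 -> legal
(5,1): no bracket -> illegal
(5,2): flips 1 -> legal
(5,3): flips 2 -> legal
(5,5): no bracket -> illegal
B mobility = 7
-- W to move --
(0,1): no bracket -> illegal
(0,2): flips 1 -> legal
(0,3): no bracket -> illegal
(1,1): no bracket -> illegal
(1,3): flips 1 -> legal
(1,4): no bracket -> illegal
(2,1): no bracket -> illegal
(2,5): flips 1 -> legal
(3,2): no bracket -> illegal
(3,5): flips 1 -> legal
(3,6): no bracket -> illegal
(4,6): flips 1 -> legal
(5,2): no bracket -> illegal
(5,3): no bracket -> illegal
(5,5): no bracket -> illegal
(5,6): no bracket -> illegal
(6,2): no bracket -> illegal
(6,4): flips 1 -> legal
(6,5): flips 1 -> legal
(7,2): no bracket -> illegal
(7,3): no bracket -> illegal
(7,4): no bracket -> illegal
W mobility = 7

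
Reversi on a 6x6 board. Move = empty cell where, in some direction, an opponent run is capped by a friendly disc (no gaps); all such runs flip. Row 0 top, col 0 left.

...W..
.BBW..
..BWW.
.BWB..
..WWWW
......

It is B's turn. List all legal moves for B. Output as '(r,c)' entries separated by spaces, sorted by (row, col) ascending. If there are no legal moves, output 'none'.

(0,2): no bracket -> illegal
(0,4): flips 1 -> legal
(1,4): flips 1 -> legal
(1,5): flips 1 -> legal
(2,1): no bracket -> illegal
(2,5): flips 2 -> legal
(3,4): flips 1 -> legal
(3,5): no bracket -> illegal
(4,1): no bracket -> illegal
(5,1): flips 1 -> legal
(5,2): flips 2 -> legal
(5,3): flips 2 -> legal
(5,4): no bracket -> illegal
(5,5): flips 1 -> legal

Answer: (0,4) (1,4) (1,5) (2,5) (3,4) (5,1) (5,2) (5,3) (5,5)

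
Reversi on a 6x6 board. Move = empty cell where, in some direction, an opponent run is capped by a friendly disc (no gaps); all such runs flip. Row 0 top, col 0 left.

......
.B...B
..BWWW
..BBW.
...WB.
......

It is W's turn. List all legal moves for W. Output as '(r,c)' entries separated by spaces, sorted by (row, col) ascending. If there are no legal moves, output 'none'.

Answer: (0,5) (2,1) (3,1) (4,1) (4,2) (4,5) (5,4)

Derivation:
(0,0): no bracket -> illegal
(0,1): no bracket -> illegal
(0,2): no bracket -> illegal
(0,4): no bracket -> illegal
(0,5): flips 1 -> legal
(1,0): no bracket -> illegal
(1,2): no bracket -> illegal
(1,3): no bracket -> illegal
(1,4): no bracket -> illegal
(2,0): no bracket -> illegal
(2,1): flips 2 -> legal
(3,1): flips 2 -> legal
(3,5): no bracket -> illegal
(4,1): flips 1 -> legal
(4,2): flips 1 -> legal
(4,5): flips 1 -> legal
(5,3): no bracket -> illegal
(5,4): flips 1 -> legal
(5,5): no bracket -> illegal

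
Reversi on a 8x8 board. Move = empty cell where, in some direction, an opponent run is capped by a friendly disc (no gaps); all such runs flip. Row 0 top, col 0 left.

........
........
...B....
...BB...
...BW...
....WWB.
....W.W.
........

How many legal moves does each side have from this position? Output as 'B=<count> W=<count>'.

-- B to move --
(3,5): no bracket -> illegal
(4,5): flips 1 -> legal
(4,6): no bracket -> illegal
(5,3): flips 2 -> legal
(5,7): no bracket -> illegal
(6,3): no bracket -> illegal
(6,5): flips 1 -> legal
(6,7): no bracket -> illegal
(7,3): no bracket -> illegal
(7,4): flips 3 -> legal
(7,5): no bracket -> illegal
(7,6): flips 1 -> legal
(7,7): flips 3 -> legal
B mobility = 6
-- W to move --
(1,2): no bracket -> illegal
(1,3): no bracket -> illegal
(1,4): no bracket -> illegal
(2,2): flips 1 -> legal
(2,4): flips 1 -> legal
(2,5): no bracket -> illegal
(3,2): flips 1 -> legal
(3,5): no bracket -> illegal
(4,2): flips 1 -> legal
(4,5): no bracket -> illegal
(4,6): flips 1 -> legal
(4,7): no bracket -> illegal
(5,2): no bracket -> illegal
(5,3): no bracket -> illegal
(5,7): flips 1 -> legal
(6,5): no bracket -> illegal
(6,7): no bracket -> illegal
W mobility = 6

Answer: B=6 W=6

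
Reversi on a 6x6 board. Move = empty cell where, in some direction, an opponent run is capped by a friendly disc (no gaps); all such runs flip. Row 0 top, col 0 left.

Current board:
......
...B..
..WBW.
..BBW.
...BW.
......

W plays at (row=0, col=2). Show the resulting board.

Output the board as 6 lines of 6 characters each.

Answer: ..W...
...W..
..WBW.
..BBW.
...BW.
......

Derivation:
Place W at (0,2); scan 8 dirs for brackets.
Dir NW: edge -> no flip
Dir N: edge -> no flip
Dir NE: edge -> no flip
Dir W: first cell '.' (not opp) -> no flip
Dir E: first cell '.' (not opp) -> no flip
Dir SW: first cell '.' (not opp) -> no flip
Dir S: first cell '.' (not opp) -> no flip
Dir SE: opp run (1,3) capped by W -> flip
All flips: (1,3)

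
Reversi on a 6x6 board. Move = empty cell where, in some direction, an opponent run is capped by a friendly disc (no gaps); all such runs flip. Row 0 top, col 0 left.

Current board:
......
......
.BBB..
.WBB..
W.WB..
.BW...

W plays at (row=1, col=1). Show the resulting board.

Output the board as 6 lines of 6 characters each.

Answer: ......
.W....
.WBB..
.WBB..
W.WB..
.BW...

Derivation:
Place W at (1,1); scan 8 dirs for brackets.
Dir NW: first cell '.' (not opp) -> no flip
Dir N: first cell '.' (not opp) -> no flip
Dir NE: first cell '.' (not opp) -> no flip
Dir W: first cell '.' (not opp) -> no flip
Dir E: first cell '.' (not opp) -> no flip
Dir SW: first cell '.' (not opp) -> no flip
Dir S: opp run (2,1) capped by W -> flip
Dir SE: opp run (2,2) (3,3), next='.' -> no flip
All flips: (2,1)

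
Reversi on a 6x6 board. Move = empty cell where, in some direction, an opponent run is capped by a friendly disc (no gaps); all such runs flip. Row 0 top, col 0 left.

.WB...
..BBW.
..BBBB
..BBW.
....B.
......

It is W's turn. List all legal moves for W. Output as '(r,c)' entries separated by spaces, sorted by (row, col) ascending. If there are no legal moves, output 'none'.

(0,3): flips 1 -> legal
(0,4): no bracket -> illegal
(1,1): flips 2 -> legal
(1,5): no bracket -> illegal
(2,1): no bracket -> illegal
(3,1): flips 2 -> legal
(3,5): no bracket -> illegal
(4,1): flips 2 -> legal
(4,2): no bracket -> illegal
(4,3): no bracket -> illegal
(4,5): no bracket -> illegal
(5,3): no bracket -> illegal
(5,4): flips 1 -> legal
(5,5): no bracket -> illegal

Answer: (0,3) (1,1) (3,1) (4,1) (5,4)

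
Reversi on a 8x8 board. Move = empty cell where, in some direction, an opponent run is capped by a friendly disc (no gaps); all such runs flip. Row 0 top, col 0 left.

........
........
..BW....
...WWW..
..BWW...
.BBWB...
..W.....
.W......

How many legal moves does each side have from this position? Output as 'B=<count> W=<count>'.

Answer: B=8 W=12

Derivation:
-- B to move --
(1,2): no bracket -> illegal
(1,3): no bracket -> illegal
(1,4): no bracket -> illegal
(2,4): flips 4 -> legal
(2,5): flips 2 -> legal
(2,6): no bracket -> illegal
(3,2): flips 1 -> legal
(3,6): no bracket -> illegal
(4,5): flips 2 -> legal
(4,6): no bracket -> illegal
(5,5): flips 2 -> legal
(6,0): no bracket -> illegal
(6,1): no bracket -> illegal
(6,3): no bracket -> illegal
(6,4): flips 1 -> legal
(7,0): no bracket -> illegal
(7,2): flips 1 -> legal
(7,3): flips 1 -> legal
B mobility = 8
-- W to move --
(1,1): flips 1 -> legal
(1,2): no bracket -> illegal
(1,3): no bracket -> illegal
(2,1): flips 1 -> legal
(3,1): flips 1 -> legal
(3,2): flips 2 -> legal
(4,0): flips 1 -> legal
(4,1): flips 1 -> legal
(4,5): no bracket -> illegal
(5,0): flips 2 -> legal
(5,5): flips 1 -> legal
(6,0): flips 2 -> legal
(6,1): flips 1 -> legal
(6,3): no bracket -> illegal
(6,4): flips 1 -> legal
(6,5): flips 1 -> legal
W mobility = 12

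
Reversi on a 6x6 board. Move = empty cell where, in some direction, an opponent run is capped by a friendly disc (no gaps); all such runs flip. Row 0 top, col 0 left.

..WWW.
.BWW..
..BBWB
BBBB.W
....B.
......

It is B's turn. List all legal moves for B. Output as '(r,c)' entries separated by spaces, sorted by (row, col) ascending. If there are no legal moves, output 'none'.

Answer: (0,1) (1,4) (1,5) (4,5)

Derivation:
(0,1): flips 1 -> legal
(0,5): no bracket -> illegal
(1,4): flips 2 -> legal
(1,5): flips 1 -> legal
(2,1): no bracket -> illegal
(3,4): no bracket -> illegal
(4,5): flips 1 -> legal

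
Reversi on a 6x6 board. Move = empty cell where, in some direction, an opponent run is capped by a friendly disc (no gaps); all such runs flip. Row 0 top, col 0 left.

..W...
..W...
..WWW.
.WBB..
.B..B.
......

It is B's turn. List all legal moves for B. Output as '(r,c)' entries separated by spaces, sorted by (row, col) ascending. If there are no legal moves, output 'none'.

(0,1): no bracket -> illegal
(0,3): no bracket -> illegal
(1,1): flips 1 -> legal
(1,3): flips 1 -> legal
(1,4): flips 1 -> legal
(1,5): flips 1 -> legal
(2,0): no bracket -> illegal
(2,1): flips 1 -> legal
(2,5): no bracket -> illegal
(3,0): flips 1 -> legal
(3,4): no bracket -> illegal
(3,5): no bracket -> illegal
(4,0): no bracket -> illegal
(4,2): no bracket -> illegal

Answer: (1,1) (1,3) (1,4) (1,5) (2,1) (3,0)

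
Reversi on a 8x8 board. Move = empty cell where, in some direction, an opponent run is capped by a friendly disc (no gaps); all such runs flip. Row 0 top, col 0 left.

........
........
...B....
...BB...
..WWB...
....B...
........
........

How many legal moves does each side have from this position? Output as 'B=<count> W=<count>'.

Answer: B=5 W=5

Derivation:
-- B to move --
(3,1): no bracket -> illegal
(3,2): flips 1 -> legal
(4,1): flips 2 -> legal
(5,1): flips 1 -> legal
(5,2): flips 1 -> legal
(5,3): flips 1 -> legal
B mobility = 5
-- W to move --
(1,2): no bracket -> illegal
(1,3): flips 2 -> legal
(1,4): no bracket -> illegal
(2,2): no bracket -> illegal
(2,4): flips 1 -> legal
(2,5): flips 1 -> legal
(3,2): no bracket -> illegal
(3,5): no bracket -> illegal
(4,5): flips 1 -> legal
(5,3): no bracket -> illegal
(5,5): no bracket -> illegal
(6,3): no bracket -> illegal
(6,4): no bracket -> illegal
(6,5): flips 1 -> legal
W mobility = 5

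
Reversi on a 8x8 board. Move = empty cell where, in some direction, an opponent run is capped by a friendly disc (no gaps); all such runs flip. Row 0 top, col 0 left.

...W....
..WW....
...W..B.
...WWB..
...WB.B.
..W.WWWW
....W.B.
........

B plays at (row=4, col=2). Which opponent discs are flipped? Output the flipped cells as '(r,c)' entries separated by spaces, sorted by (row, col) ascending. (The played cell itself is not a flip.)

Dir NW: first cell '.' (not opp) -> no flip
Dir N: first cell '.' (not opp) -> no flip
Dir NE: opp run (3,3), next='.' -> no flip
Dir W: first cell '.' (not opp) -> no flip
Dir E: opp run (4,3) capped by B -> flip
Dir SW: first cell '.' (not opp) -> no flip
Dir S: opp run (5,2), next='.' -> no flip
Dir SE: first cell '.' (not opp) -> no flip

Answer: (4,3)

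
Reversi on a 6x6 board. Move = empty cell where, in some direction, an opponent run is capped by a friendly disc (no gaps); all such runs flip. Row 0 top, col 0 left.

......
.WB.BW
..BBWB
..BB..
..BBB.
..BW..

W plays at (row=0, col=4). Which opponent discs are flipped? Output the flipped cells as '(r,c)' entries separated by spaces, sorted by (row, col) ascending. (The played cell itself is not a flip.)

Answer: (1,4)

Derivation:
Dir NW: edge -> no flip
Dir N: edge -> no flip
Dir NE: edge -> no flip
Dir W: first cell '.' (not opp) -> no flip
Dir E: first cell '.' (not opp) -> no flip
Dir SW: first cell '.' (not opp) -> no flip
Dir S: opp run (1,4) capped by W -> flip
Dir SE: first cell 'W' (not opp) -> no flip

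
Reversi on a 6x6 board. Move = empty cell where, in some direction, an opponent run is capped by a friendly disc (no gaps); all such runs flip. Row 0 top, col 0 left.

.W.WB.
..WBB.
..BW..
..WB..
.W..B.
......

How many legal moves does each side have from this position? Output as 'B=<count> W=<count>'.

-- B to move --
(0,0): no bracket -> illegal
(0,2): flips 2 -> legal
(1,0): no bracket -> illegal
(1,1): flips 1 -> legal
(2,1): no bracket -> illegal
(2,4): flips 1 -> legal
(3,0): no bracket -> illegal
(3,1): flips 1 -> legal
(3,4): no bracket -> illegal
(4,0): no bracket -> illegal
(4,2): flips 1 -> legal
(4,3): no bracket -> illegal
(5,0): flips 3 -> legal
(5,1): no bracket -> illegal
(5,2): no bracket -> illegal
B mobility = 6
-- W to move --
(0,2): no bracket -> illegal
(0,5): flips 2 -> legal
(1,1): no bracket -> illegal
(1,5): flips 2 -> legal
(2,1): flips 1 -> legal
(2,4): no bracket -> illegal
(2,5): flips 1 -> legal
(3,1): no bracket -> illegal
(3,4): flips 1 -> legal
(3,5): no bracket -> illegal
(4,2): no bracket -> illegal
(4,3): flips 1 -> legal
(4,5): no bracket -> illegal
(5,3): no bracket -> illegal
(5,4): no bracket -> illegal
(5,5): no bracket -> illegal
W mobility = 6

Answer: B=6 W=6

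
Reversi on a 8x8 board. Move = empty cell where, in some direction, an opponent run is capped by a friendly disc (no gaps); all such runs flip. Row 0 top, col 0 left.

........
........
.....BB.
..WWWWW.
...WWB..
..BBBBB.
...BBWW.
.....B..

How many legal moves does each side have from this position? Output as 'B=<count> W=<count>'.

Answer: B=13 W=12

Derivation:
-- B to move --
(2,1): flips 2 -> legal
(2,2): flips 2 -> legal
(2,3): flips 3 -> legal
(2,4): flips 2 -> legal
(2,7): flips 1 -> legal
(3,1): no bracket -> illegal
(3,7): no bracket -> illegal
(4,1): no bracket -> illegal
(4,2): flips 2 -> legal
(4,6): flips 1 -> legal
(4,7): flips 1 -> legal
(5,7): flips 1 -> legal
(6,7): flips 2 -> legal
(7,4): flips 1 -> legal
(7,6): flips 2 -> legal
(7,7): flips 1 -> legal
B mobility = 13
-- W to move --
(1,4): flips 1 -> legal
(1,5): flips 1 -> legal
(1,6): flips 2 -> legal
(1,7): flips 1 -> legal
(2,4): no bracket -> illegal
(2,7): no bracket -> illegal
(3,7): no bracket -> illegal
(4,1): no bracket -> illegal
(4,2): no bracket -> illegal
(4,6): flips 2 -> legal
(4,7): flips 1 -> legal
(5,1): no bracket -> illegal
(5,7): no bracket -> illegal
(6,1): flips 1 -> legal
(6,2): flips 3 -> legal
(6,7): flips 2 -> legal
(7,2): flips 3 -> legal
(7,3): flips 2 -> legal
(7,4): flips 2 -> legal
(7,6): no bracket -> illegal
W mobility = 12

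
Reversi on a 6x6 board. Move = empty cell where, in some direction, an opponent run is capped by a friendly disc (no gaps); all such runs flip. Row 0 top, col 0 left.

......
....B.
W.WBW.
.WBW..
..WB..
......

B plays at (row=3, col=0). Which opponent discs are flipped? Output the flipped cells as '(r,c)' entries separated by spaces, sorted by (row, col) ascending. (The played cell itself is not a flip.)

Dir NW: edge -> no flip
Dir N: opp run (2,0), next='.' -> no flip
Dir NE: first cell '.' (not opp) -> no flip
Dir W: edge -> no flip
Dir E: opp run (3,1) capped by B -> flip
Dir SW: edge -> no flip
Dir S: first cell '.' (not opp) -> no flip
Dir SE: first cell '.' (not opp) -> no flip

Answer: (3,1)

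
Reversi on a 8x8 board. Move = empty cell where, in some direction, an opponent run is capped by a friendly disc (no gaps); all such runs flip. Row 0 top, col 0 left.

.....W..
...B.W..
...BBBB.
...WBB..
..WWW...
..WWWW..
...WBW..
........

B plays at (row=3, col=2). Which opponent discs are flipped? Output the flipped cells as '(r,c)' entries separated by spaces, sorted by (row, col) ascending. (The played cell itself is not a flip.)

Answer: (3,3)

Derivation:
Dir NW: first cell '.' (not opp) -> no flip
Dir N: first cell '.' (not opp) -> no flip
Dir NE: first cell 'B' (not opp) -> no flip
Dir W: first cell '.' (not opp) -> no flip
Dir E: opp run (3,3) capped by B -> flip
Dir SW: first cell '.' (not opp) -> no flip
Dir S: opp run (4,2) (5,2), next='.' -> no flip
Dir SE: opp run (4,3) (5,4) (6,5), next='.' -> no flip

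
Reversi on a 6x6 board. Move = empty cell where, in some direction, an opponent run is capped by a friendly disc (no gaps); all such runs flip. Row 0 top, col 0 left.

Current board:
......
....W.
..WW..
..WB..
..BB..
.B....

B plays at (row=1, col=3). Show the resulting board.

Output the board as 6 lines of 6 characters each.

Place B at (1,3); scan 8 dirs for brackets.
Dir NW: first cell '.' (not opp) -> no flip
Dir N: first cell '.' (not opp) -> no flip
Dir NE: first cell '.' (not opp) -> no flip
Dir W: first cell '.' (not opp) -> no flip
Dir E: opp run (1,4), next='.' -> no flip
Dir SW: opp run (2,2), next='.' -> no flip
Dir S: opp run (2,3) capped by B -> flip
Dir SE: first cell '.' (not opp) -> no flip
All flips: (2,3)

Answer: ......
...BW.
..WB..
..WB..
..BB..
.B....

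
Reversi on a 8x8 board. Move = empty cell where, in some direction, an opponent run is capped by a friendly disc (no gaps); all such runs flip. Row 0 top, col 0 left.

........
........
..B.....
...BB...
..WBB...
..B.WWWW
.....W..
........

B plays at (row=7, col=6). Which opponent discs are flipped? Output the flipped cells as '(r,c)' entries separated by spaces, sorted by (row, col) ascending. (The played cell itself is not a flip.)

Dir NW: opp run (6,5) (5,4) capped by B -> flip
Dir N: first cell '.' (not opp) -> no flip
Dir NE: first cell '.' (not opp) -> no flip
Dir W: first cell '.' (not opp) -> no flip
Dir E: first cell '.' (not opp) -> no flip
Dir SW: edge -> no flip
Dir S: edge -> no flip
Dir SE: edge -> no flip

Answer: (5,4) (6,5)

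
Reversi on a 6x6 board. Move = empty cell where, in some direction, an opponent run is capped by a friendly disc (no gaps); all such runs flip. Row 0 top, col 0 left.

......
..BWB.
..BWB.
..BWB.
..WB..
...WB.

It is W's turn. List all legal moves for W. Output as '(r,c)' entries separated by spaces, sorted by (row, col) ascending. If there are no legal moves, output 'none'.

Answer: (0,1) (0,2) (0,5) (1,1) (1,5) (2,1) (2,5) (3,1) (3,5) (4,1) (4,4) (4,5) (5,5)

Derivation:
(0,1): flips 1 -> legal
(0,2): flips 3 -> legal
(0,3): no bracket -> illegal
(0,4): no bracket -> illegal
(0,5): flips 1 -> legal
(1,1): flips 2 -> legal
(1,5): flips 2 -> legal
(2,1): flips 1 -> legal
(2,5): flips 1 -> legal
(3,1): flips 2 -> legal
(3,5): flips 2 -> legal
(4,1): flips 1 -> legal
(4,4): flips 1 -> legal
(4,5): flips 1 -> legal
(5,2): no bracket -> illegal
(5,5): flips 1 -> legal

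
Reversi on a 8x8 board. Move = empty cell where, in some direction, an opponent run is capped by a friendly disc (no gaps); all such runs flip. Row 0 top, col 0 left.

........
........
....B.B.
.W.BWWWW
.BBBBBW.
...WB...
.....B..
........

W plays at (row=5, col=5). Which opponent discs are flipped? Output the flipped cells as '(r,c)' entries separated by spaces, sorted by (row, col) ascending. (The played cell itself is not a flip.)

Dir NW: opp run (4,4) (3,3), next='.' -> no flip
Dir N: opp run (4,5) capped by W -> flip
Dir NE: first cell 'W' (not opp) -> no flip
Dir W: opp run (5,4) capped by W -> flip
Dir E: first cell '.' (not opp) -> no flip
Dir SW: first cell '.' (not opp) -> no flip
Dir S: opp run (6,5), next='.' -> no flip
Dir SE: first cell '.' (not opp) -> no flip

Answer: (4,5) (5,4)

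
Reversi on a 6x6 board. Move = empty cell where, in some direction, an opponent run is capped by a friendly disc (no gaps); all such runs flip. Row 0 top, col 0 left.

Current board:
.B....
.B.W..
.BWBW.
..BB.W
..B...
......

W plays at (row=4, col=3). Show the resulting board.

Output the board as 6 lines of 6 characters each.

Place W at (4,3); scan 8 dirs for brackets.
Dir NW: opp run (3,2) (2,1), next='.' -> no flip
Dir N: opp run (3,3) (2,3) capped by W -> flip
Dir NE: first cell '.' (not opp) -> no flip
Dir W: opp run (4,2), next='.' -> no flip
Dir E: first cell '.' (not opp) -> no flip
Dir SW: first cell '.' (not opp) -> no flip
Dir S: first cell '.' (not opp) -> no flip
Dir SE: first cell '.' (not opp) -> no flip
All flips: (2,3) (3,3)

Answer: .B....
.B.W..
.BWWW.
..BW.W
..BW..
......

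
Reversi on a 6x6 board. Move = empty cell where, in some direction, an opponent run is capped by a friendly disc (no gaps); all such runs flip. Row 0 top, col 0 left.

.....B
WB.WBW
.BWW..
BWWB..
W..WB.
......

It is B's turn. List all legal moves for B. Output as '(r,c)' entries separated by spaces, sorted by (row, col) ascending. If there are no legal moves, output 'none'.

Answer: (0,3) (1,2) (2,4) (2,5) (4,1) (4,2) (5,0) (5,3) (5,4)

Derivation:
(0,0): no bracket -> illegal
(0,1): no bracket -> illegal
(0,2): no bracket -> illegal
(0,3): flips 2 -> legal
(0,4): no bracket -> illegal
(1,2): flips 1 -> legal
(2,0): no bracket -> illegal
(2,4): flips 2 -> legal
(2,5): flips 1 -> legal
(3,4): no bracket -> illegal
(4,1): flips 3 -> legal
(4,2): flips 1 -> legal
(5,0): flips 1 -> legal
(5,1): no bracket -> illegal
(5,2): no bracket -> illegal
(5,3): flips 1 -> legal
(5,4): flips 2 -> legal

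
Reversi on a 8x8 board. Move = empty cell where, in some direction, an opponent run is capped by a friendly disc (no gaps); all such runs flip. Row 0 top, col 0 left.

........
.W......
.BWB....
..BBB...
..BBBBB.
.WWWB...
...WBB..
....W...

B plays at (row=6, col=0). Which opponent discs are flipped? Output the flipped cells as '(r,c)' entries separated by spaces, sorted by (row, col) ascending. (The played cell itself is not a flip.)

Answer: (5,1)

Derivation:
Dir NW: edge -> no flip
Dir N: first cell '.' (not opp) -> no flip
Dir NE: opp run (5,1) capped by B -> flip
Dir W: edge -> no flip
Dir E: first cell '.' (not opp) -> no flip
Dir SW: edge -> no flip
Dir S: first cell '.' (not opp) -> no flip
Dir SE: first cell '.' (not opp) -> no flip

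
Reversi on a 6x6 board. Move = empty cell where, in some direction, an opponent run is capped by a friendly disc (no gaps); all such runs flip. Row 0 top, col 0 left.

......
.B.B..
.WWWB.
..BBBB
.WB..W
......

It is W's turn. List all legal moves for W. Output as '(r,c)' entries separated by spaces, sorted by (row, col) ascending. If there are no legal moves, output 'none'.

Answer: (0,0) (0,1) (0,3) (0,4) (2,5) (4,3) (4,4) (5,2)

Derivation:
(0,0): flips 1 -> legal
(0,1): flips 1 -> legal
(0,2): no bracket -> illegal
(0,3): flips 1 -> legal
(0,4): flips 1 -> legal
(1,0): no bracket -> illegal
(1,2): no bracket -> illegal
(1,4): no bracket -> illegal
(1,5): no bracket -> illegal
(2,0): no bracket -> illegal
(2,5): flips 2 -> legal
(3,1): no bracket -> illegal
(4,3): flips 3 -> legal
(4,4): flips 1 -> legal
(5,1): no bracket -> illegal
(5,2): flips 2 -> legal
(5,3): no bracket -> illegal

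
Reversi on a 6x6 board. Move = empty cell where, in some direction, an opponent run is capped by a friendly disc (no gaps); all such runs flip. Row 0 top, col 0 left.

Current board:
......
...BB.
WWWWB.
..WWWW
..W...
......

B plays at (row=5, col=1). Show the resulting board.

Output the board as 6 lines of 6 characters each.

Place B at (5,1); scan 8 dirs for brackets.
Dir NW: first cell '.' (not opp) -> no flip
Dir N: first cell '.' (not opp) -> no flip
Dir NE: opp run (4,2) (3,3) capped by B -> flip
Dir W: first cell '.' (not opp) -> no flip
Dir E: first cell '.' (not opp) -> no flip
Dir SW: edge -> no flip
Dir S: edge -> no flip
Dir SE: edge -> no flip
All flips: (3,3) (4,2)

Answer: ......
...BB.
WWWWB.
..WBWW
..B...
.B....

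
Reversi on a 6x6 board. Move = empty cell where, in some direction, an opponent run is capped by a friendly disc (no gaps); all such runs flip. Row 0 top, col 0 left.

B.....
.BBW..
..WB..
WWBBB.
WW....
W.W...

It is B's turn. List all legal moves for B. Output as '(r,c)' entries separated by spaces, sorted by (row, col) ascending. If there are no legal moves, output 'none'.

(0,2): no bracket -> illegal
(0,3): flips 1 -> legal
(0,4): no bracket -> illegal
(1,4): flips 1 -> legal
(2,0): no bracket -> illegal
(2,1): flips 1 -> legal
(2,4): no bracket -> illegal
(4,2): no bracket -> illegal
(4,3): no bracket -> illegal
(5,1): no bracket -> illegal
(5,3): no bracket -> illegal

Answer: (0,3) (1,4) (2,1)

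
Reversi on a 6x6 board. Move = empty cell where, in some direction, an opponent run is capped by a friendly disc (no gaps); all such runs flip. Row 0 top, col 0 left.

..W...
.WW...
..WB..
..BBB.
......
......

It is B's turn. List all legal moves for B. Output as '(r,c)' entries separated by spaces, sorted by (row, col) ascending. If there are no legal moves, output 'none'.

Answer: (0,0) (0,1) (2,1)

Derivation:
(0,0): flips 2 -> legal
(0,1): flips 1 -> legal
(0,3): no bracket -> illegal
(1,0): no bracket -> illegal
(1,3): no bracket -> illegal
(2,0): no bracket -> illegal
(2,1): flips 1 -> legal
(3,1): no bracket -> illegal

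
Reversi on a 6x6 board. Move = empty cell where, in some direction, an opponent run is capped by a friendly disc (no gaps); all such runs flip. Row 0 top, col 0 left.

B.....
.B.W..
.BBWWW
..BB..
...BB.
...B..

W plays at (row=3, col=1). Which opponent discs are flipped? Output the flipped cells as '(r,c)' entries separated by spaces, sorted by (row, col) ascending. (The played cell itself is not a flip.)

Dir NW: first cell '.' (not opp) -> no flip
Dir N: opp run (2,1) (1,1), next='.' -> no flip
Dir NE: opp run (2,2) capped by W -> flip
Dir W: first cell '.' (not opp) -> no flip
Dir E: opp run (3,2) (3,3), next='.' -> no flip
Dir SW: first cell '.' (not opp) -> no flip
Dir S: first cell '.' (not opp) -> no flip
Dir SE: first cell '.' (not opp) -> no flip

Answer: (2,2)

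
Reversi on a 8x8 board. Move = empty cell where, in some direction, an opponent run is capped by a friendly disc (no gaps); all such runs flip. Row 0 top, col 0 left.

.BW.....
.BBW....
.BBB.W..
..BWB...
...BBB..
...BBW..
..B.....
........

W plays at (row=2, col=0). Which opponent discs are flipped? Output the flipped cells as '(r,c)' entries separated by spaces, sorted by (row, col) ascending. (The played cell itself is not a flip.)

Dir NW: edge -> no flip
Dir N: first cell '.' (not opp) -> no flip
Dir NE: opp run (1,1) capped by W -> flip
Dir W: edge -> no flip
Dir E: opp run (2,1) (2,2) (2,3), next='.' -> no flip
Dir SW: edge -> no flip
Dir S: first cell '.' (not opp) -> no flip
Dir SE: first cell '.' (not opp) -> no flip

Answer: (1,1)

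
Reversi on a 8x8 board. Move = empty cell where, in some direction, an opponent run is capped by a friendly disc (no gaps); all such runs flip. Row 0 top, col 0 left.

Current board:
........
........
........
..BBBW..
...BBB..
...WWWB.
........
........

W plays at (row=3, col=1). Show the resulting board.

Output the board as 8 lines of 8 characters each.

Answer: ........
........
........
.WWWWW..
...BBB..
...WWWB.
........
........

Derivation:
Place W at (3,1); scan 8 dirs for brackets.
Dir NW: first cell '.' (not opp) -> no flip
Dir N: first cell '.' (not opp) -> no flip
Dir NE: first cell '.' (not opp) -> no flip
Dir W: first cell '.' (not opp) -> no flip
Dir E: opp run (3,2) (3,3) (3,4) capped by W -> flip
Dir SW: first cell '.' (not opp) -> no flip
Dir S: first cell '.' (not opp) -> no flip
Dir SE: first cell '.' (not opp) -> no flip
All flips: (3,2) (3,3) (3,4)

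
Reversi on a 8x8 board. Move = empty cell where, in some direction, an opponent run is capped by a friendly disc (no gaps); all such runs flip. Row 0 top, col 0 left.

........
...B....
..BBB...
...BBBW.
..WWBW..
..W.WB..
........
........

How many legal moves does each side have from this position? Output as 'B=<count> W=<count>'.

Answer: B=8 W=8

Derivation:
-- B to move --
(2,5): no bracket -> illegal
(2,6): no bracket -> illegal
(2,7): no bracket -> illegal
(3,1): no bracket -> illegal
(3,2): no bracket -> illegal
(3,7): flips 1 -> legal
(4,1): flips 2 -> legal
(4,6): flips 1 -> legal
(4,7): no bracket -> illegal
(5,1): flips 1 -> legal
(5,3): flips 2 -> legal
(5,6): flips 1 -> legal
(6,1): flips 2 -> legal
(6,2): no bracket -> illegal
(6,3): no bracket -> illegal
(6,4): flips 1 -> legal
(6,5): no bracket -> illegal
B mobility = 8
-- W to move --
(0,2): no bracket -> illegal
(0,3): flips 3 -> legal
(0,4): no bracket -> illegal
(1,1): no bracket -> illegal
(1,2): flips 2 -> legal
(1,4): flips 3 -> legal
(1,5): flips 2 -> legal
(2,1): no bracket -> illegal
(2,5): flips 2 -> legal
(2,6): no bracket -> illegal
(3,1): no bracket -> illegal
(3,2): flips 3 -> legal
(4,6): no bracket -> illegal
(5,3): no bracket -> illegal
(5,6): flips 1 -> legal
(6,4): no bracket -> illegal
(6,5): flips 1 -> legal
(6,6): no bracket -> illegal
W mobility = 8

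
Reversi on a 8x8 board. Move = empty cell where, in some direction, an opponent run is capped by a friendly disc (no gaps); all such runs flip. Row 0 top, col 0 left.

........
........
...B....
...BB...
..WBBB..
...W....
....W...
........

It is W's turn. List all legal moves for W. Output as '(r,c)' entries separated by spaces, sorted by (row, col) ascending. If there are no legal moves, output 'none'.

(1,2): no bracket -> illegal
(1,3): flips 3 -> legal
(1,4): no bracket -> illegal
(2,2): no bracket -> illegal
(2,4): flips 1 -> legal
(2,5): no bracket -> illegal
(3,2): no bracket -> illegal
(3,5): flips 1 -> legal
(3,6): no bracket -> illegal
(4,6): flips 3 -> legal
(5,2): no bracket -> illegal
(5,4): no bracket -> illegal
(5,5): no bracket -> illegal
(5,6): no bracket -> illegal

Answer: (1,3) (2,4) (3,5) (4,6)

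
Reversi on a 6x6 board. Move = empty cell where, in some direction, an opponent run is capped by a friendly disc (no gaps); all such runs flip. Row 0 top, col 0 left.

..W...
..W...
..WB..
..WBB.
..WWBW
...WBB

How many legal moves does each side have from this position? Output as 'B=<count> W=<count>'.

Answer: B=8 W=5

Derivation:
-- B to move --
(0,1): flips 1 -> legal
(0,3): no bracket -> illegal
(1,1): flips 1 -> legal
(1,3): no bracket -> illegal
(2,1): flips 3 -> legal
(3,1): flips 1 -> legal
(3,5): flips 1 -> legal
(4,1): flips 3 -> legal
(5,1): flips 1 -> legal
(5,2): flips 2 -> legal
B mobility = 8
-- W to move --
(1,3): flips 2 -> legal
(1,4): flips 1 -> legal
(2,4): flips 2 -> legal
(2,5): flips 1 -> legal
(3,5): flips 3 -> legal
W mobility = 5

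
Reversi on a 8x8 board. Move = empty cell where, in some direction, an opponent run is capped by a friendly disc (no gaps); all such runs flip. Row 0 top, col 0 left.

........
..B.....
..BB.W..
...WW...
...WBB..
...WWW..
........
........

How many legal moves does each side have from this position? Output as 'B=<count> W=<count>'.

Answer: B=7 W=7

Derivation:
-- B to move --
(1,4): no bracket -> illegal
(1,5): no bracket -> illegal
(1,6): no bracket -> illegal
(2,4): flips 1 -> legal
(2,6): no bracket -> illegal
(3,2): no bracket -> illegal
(3,5): no bracket -> illegal
(3,6): no bracket -> illegal
(4,2): flips 1 -> legal
(4,6): no bracket -> illegal
(5,2): no bracket -> illegal
(5,6): no bracket -> illegal
(6,2): flips 1 -> legal
(6,3): flips 4 -> legal
(6,4): flips 1 -> legal
(6,5): flips 1 -> legal
(6,6): flips 1 -> legal
B mobility = 7
-- W to move --
(0,1): flips 2 -> legal
(0,2): no bracket -> illegal
(0,3): no bracket -> illegal
(1,1): flips 1 -> legal
(1,3): flips 1 -> legal
(1,4): no bracket -> illegal
(2,1): no bracket -> illegal
(2,4): no bracket -> illegal
(3,1): no bracket -> illegal
(3,2): no bracket -> illegal
(3,5): flips 2 -> legal
(3,6): flips 1 -> legal
(4,6): flips 2 -> legal
(5,6): flips 1 -> legal
W mobility = 7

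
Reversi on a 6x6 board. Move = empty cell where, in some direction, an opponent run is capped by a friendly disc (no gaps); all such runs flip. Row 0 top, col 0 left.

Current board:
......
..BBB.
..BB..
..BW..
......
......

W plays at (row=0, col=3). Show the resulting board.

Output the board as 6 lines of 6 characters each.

Answer: ...W..
..BWB.
..BW..
..BW..
......
......

Derivation:
Place W at (0,3); scan 8 dirs for brackets.
Dir NW: edge -> no flip
Dir N: edge -> no flip
Dir NE: edge -> no flip
Dir W: first cell '.' (not opp) -> no flip
Dir E: first cell '.' (not opp) -> no flip
Dir SW: opp run (1,2), next='.' -> no flip
Dir S: opp run (1,3) (2,3) capped by W -> flip
Dir SE: opp run (1,4), next='.' -> no flip
All flips: (1,3) (2,3)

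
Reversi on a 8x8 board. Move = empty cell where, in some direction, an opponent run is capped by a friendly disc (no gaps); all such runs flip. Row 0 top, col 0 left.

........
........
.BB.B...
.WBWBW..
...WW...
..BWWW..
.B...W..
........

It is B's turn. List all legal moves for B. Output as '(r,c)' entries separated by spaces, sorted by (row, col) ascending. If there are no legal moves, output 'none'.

Answer: (3,0) (3,6) (4,0) (4,1) (4,2) (4,6) (5,6) (6,4) (6,6) (7,6)

Derivation:
(2,0): no bracket -> illegal
(2,3): no bracket -> illegal
(2,5): no bracket -> illegal
(2,6): no bracket -> illegal
(3,0): flips 1 -> legal
(3,6): flips 1 -> legal
(4,0): flips 1 -> legal
(4,1): flips 1 -> legal
(4,2): flips 1 -> legal
(4,5): no bracket -> illegal
(4,6): flips 1 -> legal
(5,6): flips 3 -> legal
(6,2): no bracket -> illegal
(6,3): no bracket -> illegal
(6,4): flips 2 -> legal
(6,6): flips 3 -> legal
(7,4): no bracket -> illegal
(7,5): no bracket -> illegal
(7,6): flips 3 -> legal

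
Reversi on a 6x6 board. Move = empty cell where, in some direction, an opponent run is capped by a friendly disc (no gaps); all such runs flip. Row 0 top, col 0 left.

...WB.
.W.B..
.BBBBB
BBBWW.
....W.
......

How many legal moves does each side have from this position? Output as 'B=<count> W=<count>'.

-- B to move --
(0,0): flips 1 -> legal
(0,1): flips 1 -> legal
(0,2): flips 1 -> legal
(1,0): no bracket -> illegal
(1,2): no bracket -> illegal
(1,4): no bracket -> illegal
(2,0): no bracket -> illegal
(3,5): flips 2 -> legal
(4,2): flips 1 -> legal
(4,3): flips 2 -> legal
(4,5): flips 1 -> legal
(5,3): no bracket -> illegal
(5,4): flips 2 -> legal
(5,5): flips 2 -> legal
B mobility = 9
-- W to move --
(0,2): no bracket -> illegal
(0,5): flips 1 -> legal
(1,0): no bracket -> illegal
(1,2): flips 1 -> legal
(1,4): flips 1 -> legal
(1,5): flips 1 -> legal
(2,0): no bracket -> illegal
(3,5): no bracket -> illegal
(4,0): no bracket -> illegal
(4,1): flips 2 -> legal
(4,2): no bracket -> illegal
(4,3): no bracket -> illegal
W mobility = 5

Answer: B=9 W=5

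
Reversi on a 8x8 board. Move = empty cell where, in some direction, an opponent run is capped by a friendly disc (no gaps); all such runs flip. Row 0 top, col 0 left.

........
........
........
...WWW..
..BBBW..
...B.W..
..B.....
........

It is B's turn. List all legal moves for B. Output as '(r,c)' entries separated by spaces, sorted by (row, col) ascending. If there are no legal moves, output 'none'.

(2,2): flips 1 -> legal
(2,3): flips 1 -> legal
(2,4): flips 2 -> legal
(2,5): flips 1 -> legal
(2,6): flips 1 -> legal
(3,2): no bracket -> illegal
(3,6): no bracket -> illegal
(4,6): flips 1 -> legal
(5,4): no bracket -> illegal
(5,6): no bracket -> illegal
(6,4): no bracket -> illegal
(6,5): no bracket -> illegal
(6,6): flips 1 -> legal

Answer: (2,2) (2,3) (2,4) (2,5) (2,6) (4,6) (6,6)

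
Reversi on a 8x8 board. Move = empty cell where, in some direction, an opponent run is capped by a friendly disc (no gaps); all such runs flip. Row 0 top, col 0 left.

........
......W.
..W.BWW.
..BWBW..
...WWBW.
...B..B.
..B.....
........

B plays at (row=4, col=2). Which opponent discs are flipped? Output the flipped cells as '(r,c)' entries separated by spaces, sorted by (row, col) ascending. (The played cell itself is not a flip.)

Answer: (3,3) (4,3) (4,4)

Derivation:
Dir NW: first cell '.' (not opp) -> no flip
Dir N: first cell 'B' (not opp) -> no flip
Dir NE: opp run (3,3) capped by B -> flip
Dir W: first cell '.' (not opp) -> no flip
Dir E: opp run (4,3) (4,4) capped by B -> flip
Dir SW: first cell '.' (not opp) -> no flip
Dir S: first cell '.' (not opp) -> no flip
Dir SE: first cell 'B' (not opp) -> no flip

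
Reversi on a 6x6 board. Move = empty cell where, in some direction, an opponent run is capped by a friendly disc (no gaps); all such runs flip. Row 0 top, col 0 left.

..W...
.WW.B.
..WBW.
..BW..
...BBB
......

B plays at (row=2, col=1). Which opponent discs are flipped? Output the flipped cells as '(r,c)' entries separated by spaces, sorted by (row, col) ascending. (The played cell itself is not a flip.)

Dir NW: first cell '.' (not opp) -> no flip
Dir N: opp run (1,1), next='.' -> no flip
Dir NE: opp run (1,2), next='.' -> no flip
Dir W: first cell '.' (not opp) -> no flip
Dir E: opp run (2,2) capped by B -> flip
Dir SW: first cell '.' (not opp) -> no flip
Dir S: first cell '.' (not opp) -> no flip
Dir SE: first cell 'B' (not opp) -> no flip

Answer: (2,2)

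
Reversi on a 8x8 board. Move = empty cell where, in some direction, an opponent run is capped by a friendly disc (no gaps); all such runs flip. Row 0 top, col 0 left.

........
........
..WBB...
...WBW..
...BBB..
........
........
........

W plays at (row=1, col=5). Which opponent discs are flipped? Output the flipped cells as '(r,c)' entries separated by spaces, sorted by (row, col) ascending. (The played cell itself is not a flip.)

Dir NW: first cell '.' (not opp) -> no flip
Dir N: first cell '.' (not opp) -> no flip
Dir NE: first cell '.' (not opp) -> no flip
Dir W: first cell '.' (not opp) -> no flip
Dir E: first cell '.' (not opp) -> no flip
Dir SW: opp run (2,4) capped by W -> flip
Dir S: first cell '.' (not opp) -> no flip
Dir SE: first cell '.' (not opp) -> no flip

Answer: (2,4)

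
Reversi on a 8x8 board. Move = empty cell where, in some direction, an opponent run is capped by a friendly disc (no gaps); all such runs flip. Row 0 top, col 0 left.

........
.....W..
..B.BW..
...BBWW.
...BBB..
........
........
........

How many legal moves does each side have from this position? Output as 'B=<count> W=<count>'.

Answer: B=7 W=8

Derivation:
-- B to move --
(0,4): no bracket -> illegal
(0,5): flips 3 -> legal
(0,6): flips 1 -> legal
(1,4): no bracket -> illegal
(1,6): flips 1 -> legal
(2,6): flips 2 -> legal
(2,7): flips 1 -> legal
(3,7): flips 2 -> legal
(4,6): flips 1 -> legal
(4,7): no bracket -> illegal
B mobility = 7
-- W to move --
(1,1): no bracket -> illegal
(1,2): no bracket -> illegal
(1,3): flips 1 -> legal
(1,4): no bracket -> illegal
(2,1): no bracket -> illegal
(2,3): flips 1 -> legal
(3,1): no bracket -> illegal
(3,2): flips 2 -> legal
(4,2): flips 2 -> legal
(4,6): no bracket -> illegal
(5,2): flips 2 -> legal
(5,3): flips 1 -> legal
(5,4): flips 1 -> legal
(5,5): flips 1 -> legal
(5,6): no bracket -> illegal
W mobility = 8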